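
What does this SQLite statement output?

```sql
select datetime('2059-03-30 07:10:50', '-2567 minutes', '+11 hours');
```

2059-03-28 23:23:50

2567 minutes = 42h 47m; -2567 minutes from 2059-03-30 07:10:50 is 2059-03-28 12:23:50 (crosses midnight).
+11 hours from 2059-03-28 12:23:50 is 2059-03-28 23:23:50.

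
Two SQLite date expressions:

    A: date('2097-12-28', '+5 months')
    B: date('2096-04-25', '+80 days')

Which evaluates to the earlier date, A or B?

B

A = 2098-05-28.
B = 2096-07-14.
B is earlier.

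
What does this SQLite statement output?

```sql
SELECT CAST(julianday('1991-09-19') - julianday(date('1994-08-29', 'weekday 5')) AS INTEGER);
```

`weekday 5` advances to the next Friday; 1994-08-29 is a Monday, so it moves forward to 1994-09-02.
11 days remain in September 1991 after the 19th (30 − 19).
Full months from October 1991 through August 1994 contribute their day counts.
Then 2 days into September 1994.
Total: 11 + 31 + 30 + 31 + 31 + 29 + 31 + 30 + 31 + 30 + 31 + 31 + 30 + 31 + 30 + 31 + 31 + 28 + 31 + 30 + 31 + 30 + 31 + 31 + 30 + 31 + 30 + 31 + 31 + 28 + 31 + 30 + 31 + 30 + 31 + 31 + 2 = 1079.
The subtraction is earlier − later, so the result is −1079 → -1079.

-1079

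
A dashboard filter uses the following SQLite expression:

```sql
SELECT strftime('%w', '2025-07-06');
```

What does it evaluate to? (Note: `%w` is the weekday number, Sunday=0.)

0

2025-07-06 is a Sunday; with Sunday=0 that is 0.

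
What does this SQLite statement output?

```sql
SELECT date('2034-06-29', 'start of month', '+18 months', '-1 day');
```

`start of month` rewinds 2034-06-29 to 2034-06-01.
Adding +18 months to 2034-06-01 gives 2035-12-01.
Going back 1 day from 2035-12-01 reaches 2035-11-30 (last day of November, 30 days).

2035-11-30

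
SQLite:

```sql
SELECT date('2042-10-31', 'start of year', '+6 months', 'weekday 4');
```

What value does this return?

2042-07-03

`start of year` rewinds 2042-10-31 to 2042-01-01.
Adding +6 months to 2042-01-01 gives 2042-07-01.
`weekday 4` advances to the next Thursday; 2042-07-01 is a Tuesday, so it moves forward to 2042-07-03.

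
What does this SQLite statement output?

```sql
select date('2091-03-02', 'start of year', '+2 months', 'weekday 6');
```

`start of year` rewinds 2091-03-02 to 2091-01-01.
Adding +2 months to 2091-01-01 gives 2091-03-01.
`weekday 6` advances to the next Saturday; 2091-03-01 is a Thursday, so it moves forward to 2091-03-03.

2091-03-03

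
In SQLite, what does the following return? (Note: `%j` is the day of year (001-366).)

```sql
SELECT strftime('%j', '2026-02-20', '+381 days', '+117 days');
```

184

First apply '+381 days', '+117 days': 2026-02-20 → 2027-07-03.
Day-of-year for 2027-07-03: days since 2027-01-01 inclusive = 184, zero-padded to 184.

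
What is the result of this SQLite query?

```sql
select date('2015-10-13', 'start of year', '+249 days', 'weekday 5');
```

`start of year` rewinds 2015-10-13 to 2015-01-01.
Applying '+249 days' to 2015-01-01: counting 249 days forward gives 2015-09-07.
`weekday 5` advances to the next Friday; 2015-09-07 is a Monday, so it moves forward to 2015-09-11.

2015-09-11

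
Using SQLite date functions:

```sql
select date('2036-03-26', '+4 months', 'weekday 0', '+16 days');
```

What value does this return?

2036-08-12

Adding +4 months to 2036-03-26 gives 2036-07-26.
`weekday 0` advances to the next Sunday; 2036-07-26 is a Saturday, so it moves forward to 2036-07-27.
July 2036 has 31 days; 4 remain after the 27th, so 5 days reach 2036-08-01.
Advancing 11 more days within August lands on 2036-08-12.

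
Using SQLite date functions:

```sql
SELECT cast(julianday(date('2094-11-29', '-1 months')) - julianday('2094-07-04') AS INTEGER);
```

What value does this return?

117

Adding -1 month to 2094-11-29 gives 2094-10-29.
27 days remain in July 2094 after the 4th (31 − 4).
August 2094: 31 days.
September 2094: 30 days.
Then 29 days into October 2094.
Total: 27 + 31 + 30 + 29 = 117.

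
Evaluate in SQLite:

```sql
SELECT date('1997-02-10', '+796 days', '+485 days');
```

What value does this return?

Applying '+796 days' to 1997-02-10: counting 796 days forward gives 1999-04-17.
Applying '+485 days' to 1999-04-17: counting 485 days forward gives 2000-08-14.

2000-08-14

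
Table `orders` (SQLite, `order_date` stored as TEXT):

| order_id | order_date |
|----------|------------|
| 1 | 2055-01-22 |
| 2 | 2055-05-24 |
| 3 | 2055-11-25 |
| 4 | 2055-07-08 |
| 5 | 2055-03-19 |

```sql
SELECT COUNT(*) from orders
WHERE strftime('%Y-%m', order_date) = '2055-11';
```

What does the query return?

1

Rows with year-month 2055-11: 2055-11-25 → 1.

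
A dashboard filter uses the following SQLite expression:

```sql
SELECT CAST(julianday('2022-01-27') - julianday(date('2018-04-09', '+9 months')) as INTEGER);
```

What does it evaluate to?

Adding +9 months to 2018-04-09 gives 2019-01-09.
22 days remain in January 2019 after the 9th (31 − 9).
Full months from February 2019 through December 2021 contribute their day counts.
Then 27 days into January 2022.
Total: 22 + 28 + 31 + 30 + 31 + 30 + 31 + 31 + 30 + 31 + 30 + 31 + 31 + 29 + 31 + 30 + 31 + 30 + 31 + 31 + 30 + 31 + 30 + 31 + 31 + 28 + 31 + 30 + 31 + 30 + 31 + 31 + 30 + 31 + 30 + 31 + 27 = 1114.

1114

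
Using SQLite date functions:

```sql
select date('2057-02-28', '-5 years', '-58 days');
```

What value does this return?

Adding -5 years to 2057-02-28 gives 2052-02-28.
Applying '-58 days' to 2052-02-28: counting 58 days back gives 2052-01-01.

2052-01-01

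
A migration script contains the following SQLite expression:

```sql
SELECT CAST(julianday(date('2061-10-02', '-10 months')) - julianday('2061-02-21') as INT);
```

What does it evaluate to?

Adding -10 months to 2061-10-02 gives 2060-12-02.
29 days remain in December 2060 after the 2nd (31 − 2).
January 2061: 31 days.
Then 21 days into February 2061.
Total: 29 + 31 + 21 = 81.
The subtraction is earlier − later, so the result is −81 → -81.

-81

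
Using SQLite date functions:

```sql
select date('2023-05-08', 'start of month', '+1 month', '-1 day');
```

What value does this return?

`start of month` rewinds 2023-05-08 to 2023-05-01.
Adding +1 month to 2023-05-01 gives 2023-06-01.
Going back 1 day from 2023-06-01 reaches 2023-05-31 (last day of May, 31 days).

2023-05-31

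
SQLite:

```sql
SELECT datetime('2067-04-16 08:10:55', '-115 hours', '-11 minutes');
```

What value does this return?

2067-04-11 12:59:55

-115 hours from 2067-04-16 08:10:55 is 2067-04-11 13:10:55 (crosses midnight).
-11 minutes from 2067-04-11 13:10:55 is 2067-04-11 12:59:55.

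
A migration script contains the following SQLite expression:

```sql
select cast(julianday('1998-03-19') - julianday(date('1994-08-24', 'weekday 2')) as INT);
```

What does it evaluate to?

`weekday 2` advances to the next Tuesday; 1994-08-24 is a Wednesday, so it moves forward to 1994-08-30.
1 day remains in August 1994 after the 30th (31 − 30).
Full months from September 1994 through February 1998 contribute their day counts.
Then 19 days into March 1998.
Total: 1 + 30 + 31 + 30 + 31 + 31 + 28 + 31 + 30 + 31 + 30 + 31 + 31 + 30 + 31 + 30 + 31 + 31 + 29 + 31 + 30 + 31 + 30 + 31 + 31 + 30 + 31 + 30 + 31 + 31 + 28 + 31 + 30 + 31 + 30 + 31 + 31 + 30 + 31 + 30 + 31 + 31 + 28 + 19 = 1297.

1297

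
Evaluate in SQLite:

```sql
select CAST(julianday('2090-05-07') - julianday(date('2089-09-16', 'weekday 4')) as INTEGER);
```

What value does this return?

`weekday 4` advances to the next Thursday; 2089-09-16 is a Friday, so it moves forward to 2089-09-22.
8 days remain in September 2089 after the 22nd (30 − 22).
Full months from October 2089 through April 2090 contribute their day counts.
Then 7 days into May 2090.
Total: 8 + 31 + 30 + 31 + 31 + 28 + 31 + 30 + 7 = 227.

227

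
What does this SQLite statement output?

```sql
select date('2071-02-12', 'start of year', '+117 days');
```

`start of year` rewinds 2071-02-12 to 2071-01-01.
Applying '+117 days' to 2071-01-01: counting 117 days forward gives 2071-04-28.

2071-04-28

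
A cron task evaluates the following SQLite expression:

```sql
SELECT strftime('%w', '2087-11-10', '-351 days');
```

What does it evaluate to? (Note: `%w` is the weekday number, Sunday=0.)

0

First apply '-351 days': 2087-11-10 → 2086-11-24.
2086-11-24 is a Sunday; with Sunday=0 that is 0.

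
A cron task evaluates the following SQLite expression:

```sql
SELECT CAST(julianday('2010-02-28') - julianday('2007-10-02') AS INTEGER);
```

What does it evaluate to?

29 days remain in October 2007 after the 2nd (31 − 2).
Full months from November 2007 through January 2010 contribute their day counts.
Then 28 days into February 2010.
Total: 29 + 30 + 31 + 31 + 29 + 31 + 30 + 31 + 30 + 31 + 31 + 30 + 31 + 30 + 31 + 31 + 28 + 31 + 30 + 31 + 30 + 31 + 31 + 30 + 31 + 30 + 31 + 31 + 28 = 880.

880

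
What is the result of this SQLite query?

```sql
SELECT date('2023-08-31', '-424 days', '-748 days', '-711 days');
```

2018-07-05

Applying '-424 days' to 2023-08-31: counting 424 days back gives 2022-07-03.
Applying '-748 days' to 2022-07-03: counting 748 days back gives 2020-06-15.
Applying '-711 days' to 2020-06-15: counting 711 days back gives 2018-07-05.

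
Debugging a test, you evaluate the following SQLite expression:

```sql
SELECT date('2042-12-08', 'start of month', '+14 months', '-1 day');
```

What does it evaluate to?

`start of month` rewinds 2042-12-08 to 2042-12-01.
Adding +14 months to 2042-12-01 gives 2044-02-01.
Going back 1 day from 2044-02-01 reaches 2044-01-31 (last day of January, 31 days).

2044-01-31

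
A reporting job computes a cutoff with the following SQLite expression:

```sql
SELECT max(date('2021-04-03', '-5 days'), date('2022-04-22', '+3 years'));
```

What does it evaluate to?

2025-04-22

date('2021-04-03', '-5 days') → 2021-03-29.
date('2022-04-22', '+3 years') → 2025-04-22.
Later of the two is 2025-04-22.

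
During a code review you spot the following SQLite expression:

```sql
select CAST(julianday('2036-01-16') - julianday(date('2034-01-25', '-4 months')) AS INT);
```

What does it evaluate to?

Adding -4 months to 2034-01-25 gives 2033-09-25.
5 days remain in September 2033 after the 25th (30 − 25).
Full months from October 2033 through December 2035 contribute their day counts.
Then 16 days into January 2036.
Total: 5 + 31 + 30 + 31 + 31 + 28 + 31 + 30 + 31 + 30 + 31 + 31 + 30 + 31 + 30 + 31 + 31 + 28 + 31 + 30 + 31 + 30 + 31 + 31 + 30 + 31 + 30 + 31 + 16 = 843.

843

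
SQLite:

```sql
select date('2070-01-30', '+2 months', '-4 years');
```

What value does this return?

2066-03-30

Adding +2 months to 2070-01-30 gives 2070-03-30.
Adding -4 years to 2070-03-30 gives 2066-03-30.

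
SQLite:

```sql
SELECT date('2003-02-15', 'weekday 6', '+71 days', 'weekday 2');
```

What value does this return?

2003-04-29

`weekday 6` advances to the next Saturday; 2003-02-15 is already a Saturday, so it stays at 2003-02-15.
Applying '+71 days' to 2003-02-15: counting 71 days forward gives 2003-04-27.
`weekday 2` advances to the next Tuesday; 2003-04-27 is a Sunday, so it moves forward to 2003-04-29.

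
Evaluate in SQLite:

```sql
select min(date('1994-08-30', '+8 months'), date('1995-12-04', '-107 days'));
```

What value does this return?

1995-04-30

date('1994-08-30', '+8 months') → 1995-04-30.
date('1995-12-04', '-107 days') → 1995-08-19.
Earlier of the two is 1995-04-30.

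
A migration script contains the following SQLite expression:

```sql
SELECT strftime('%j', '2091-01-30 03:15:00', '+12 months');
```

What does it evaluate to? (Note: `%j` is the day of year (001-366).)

030

First apply '+12 months': 2091-01-30 03:15:00 → 2092-01-30 03:15:00.
Day-of-year for 2092-01-30: days since 2092-01-01 inclusive = 30, zero-padded to 030.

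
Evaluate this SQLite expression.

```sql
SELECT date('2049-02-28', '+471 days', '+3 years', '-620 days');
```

Applying '+471 days' to 2049-02-28: counting 471 days forward gives 2050-06-14.
Adding +3 years to 2050-06-14 gives 2053-06-14.
Applying '-620 days' to 2053-06-14: counting 620 days back gives 2051-10-03.

2051-10-03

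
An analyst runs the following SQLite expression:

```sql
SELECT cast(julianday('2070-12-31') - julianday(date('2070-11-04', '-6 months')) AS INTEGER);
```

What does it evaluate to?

241

Adding -6 months to 2070-11-04 gives 2070-05-04.
27 days remain in May 2070 after the 4th (31 − 4).
Full months from June 2070 through November 2070 contribute their day counts.
Then 31 days into December 2070.
Total: 27 + 30 + 31 + 31 + 30 + 31 + 30 + 31 = 241.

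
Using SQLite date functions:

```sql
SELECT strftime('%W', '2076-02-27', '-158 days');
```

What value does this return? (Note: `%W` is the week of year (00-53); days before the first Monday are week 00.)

37

First apply '-158 days': 2076-02-27 → 2075-09-22.
2075-09-22 is a Sunday. SQLite's %W counts Mondays since the year started; the result is 37.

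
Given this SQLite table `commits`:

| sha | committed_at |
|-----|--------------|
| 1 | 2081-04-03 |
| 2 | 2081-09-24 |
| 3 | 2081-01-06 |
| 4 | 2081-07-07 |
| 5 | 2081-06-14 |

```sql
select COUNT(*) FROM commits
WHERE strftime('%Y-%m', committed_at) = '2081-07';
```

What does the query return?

Rows with year-month 2081-07: 2081-07-07 → 1.

1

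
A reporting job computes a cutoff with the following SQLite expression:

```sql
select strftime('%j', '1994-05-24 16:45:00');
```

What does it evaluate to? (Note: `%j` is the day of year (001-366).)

Day-of-year for 1994-05-24: days since 1994-01-01 inclusive = 144, zero-padded to 144.

144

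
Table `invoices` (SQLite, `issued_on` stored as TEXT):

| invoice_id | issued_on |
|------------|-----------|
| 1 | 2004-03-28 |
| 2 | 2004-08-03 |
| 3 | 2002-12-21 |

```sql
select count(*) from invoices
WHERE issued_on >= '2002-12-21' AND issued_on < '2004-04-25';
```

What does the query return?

Rows in [2002-12-21, 2004-04-25): 2004-03-28, 2002-12-21 → 2 rows.

2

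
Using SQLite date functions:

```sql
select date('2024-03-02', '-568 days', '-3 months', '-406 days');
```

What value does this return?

Applying '-568 days' to 2024-03-02: counting 568 days back gives 2022-08-12.
Adding -3 months to 2022-08-12 gives 2022-05-12.
Applying '-406 days' to 2022-05-12: counting 406 days back gives 2021-04-01.

2021-04-01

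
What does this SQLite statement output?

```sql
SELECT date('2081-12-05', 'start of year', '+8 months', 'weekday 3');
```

2081-09-03

`start of year` rewinds 2081-12-05 to 2081-01-01.
Adding +8 months to 2081-01-01 gives 2081-09-01.
`weekday 3` advances to the next Wednesday; 2081-09-01 is a Monday, so it moves forward to 2081-09-03.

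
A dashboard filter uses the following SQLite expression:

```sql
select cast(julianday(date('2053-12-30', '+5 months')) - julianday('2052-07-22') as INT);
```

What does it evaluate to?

Adding +5 months to 2053-12-30 gives 2054-05-30.
9 days remain in July 2052 after the 22nd (31 − 22).
Full months from August 2052 through April 2054 contribute their day counts.
Then 30 days into May 2054.
Total: 9 + 31 + 30 + 31 + 30 + 31 + 31 + 28 + 31 + 30 + 31 + 30 + 31 + 31 + 30 + 31 + 30 + 31 + 31 + 28 + 31 + 30 + 30 = 677.

677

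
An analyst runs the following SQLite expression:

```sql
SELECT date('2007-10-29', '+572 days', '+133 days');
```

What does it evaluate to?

2009-10-03

Applying '+572 days' to 2007-10-29: counting 572 days forward gives 2009-05-23.
Applying '+133 days' to 2009-05-23: counting 133 days forward gives 2009-10-03.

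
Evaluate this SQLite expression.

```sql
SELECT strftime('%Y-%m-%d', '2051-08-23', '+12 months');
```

2052-08-23

First apply '+12 months': 2051-08-23 → 2052-08-23.
`%Y-%m-%d` extracts the ISO date: 2052-08-23.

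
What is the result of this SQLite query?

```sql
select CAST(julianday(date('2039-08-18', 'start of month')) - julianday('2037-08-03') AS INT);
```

`start of month` rewinds 2039-08-18 to 2039-08-01.
28 days remain in August 2037 after the 3rd (31 − 3).
Full months from September 2037 through July 2039 contribute their day counts.
Then 1 day into August 2039.
Total: 28 + 30 + 31 + 30 + 31 + 31 + 28 + 31 + 30 + 31 + 30 + 31 + 31 + 30 + 31 + 30 + 31 + 31 + 28 + 31 + 30 + 31 + 30 + 31 + 1 = 728.

728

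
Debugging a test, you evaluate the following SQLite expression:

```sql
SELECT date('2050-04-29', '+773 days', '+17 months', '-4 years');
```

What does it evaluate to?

Applying '+773 days' to 2050-04-29: counting 773 days forward gives 2052-06-10.
Adding +17 months to 2052-06-10 gives 2053-11-10.
Adding -4 years to 2053-11-10 gives 2049-11-10.

2049-11-10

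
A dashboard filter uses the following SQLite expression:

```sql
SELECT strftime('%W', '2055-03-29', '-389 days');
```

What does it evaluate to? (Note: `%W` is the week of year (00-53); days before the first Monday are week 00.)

09

First apply '-389 days': 2055-03-29 → 2054-03-05.
2054-03-05 is a Thursday. SQLite's %W counts Mondays since the year started; the result is 09.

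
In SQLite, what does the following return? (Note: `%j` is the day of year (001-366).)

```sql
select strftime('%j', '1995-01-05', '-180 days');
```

190

First apply '-180 days': 1995-01-05 → 1994-07-09.
Day-of-year for 1994-07-09: days since 1994-01-01 inclusive = 190, zero-padded to 190.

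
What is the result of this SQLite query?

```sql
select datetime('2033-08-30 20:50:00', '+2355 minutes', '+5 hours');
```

2355 minutes = 39h 15m; +2355 minutes from 2033-08-30 20:50:00 is 2033-09-01 12:05:00 (crosses midnight).
+5 hours from 2033-09-01 12:05:00 is 2033-09-01 17:05:00.

2033-09-01 17:05:00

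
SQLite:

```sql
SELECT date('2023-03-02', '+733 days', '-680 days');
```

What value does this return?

Applying '+733 days' to 2023-03-02: counting 733 days forward gives 2025-03-04.
Applying '-680 days' to 2025-03-04: counting 680 days back gives 2023-04-24.

2023-04-24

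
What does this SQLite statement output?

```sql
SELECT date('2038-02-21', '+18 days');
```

February 2038 has 28 days; 7 remain after the 21st, so 8 days reach 2038-03-01.
Advancing 10 more days within March lands on 2038-03-11.

2038-03-11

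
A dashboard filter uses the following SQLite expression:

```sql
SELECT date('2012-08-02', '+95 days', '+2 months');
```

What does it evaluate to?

2013-01-05

Applying '+95 days' to 2012-08-02: counting 95 days forward gives 2012-11-05.
Adding +2 months to 2012-11-05 gives 2013-01-05.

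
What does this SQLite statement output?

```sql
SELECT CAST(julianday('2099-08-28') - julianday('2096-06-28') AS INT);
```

2 days remain in June 2096 after the 28th (30 − 28).
Full months from July 2096 through July 2099 contribute their day counts.
Then 28 days into August 2099.
Total: 2 + 31 + 31 + 30 + 31 + 30 + 31 + 31 + 28 + 31 + 30 + 31 + 30 + 31 + 31 + 30 + 31 + 30 + 31 + 31 + 28 + 31 + 30 + 31 + 30 + 31 + 31 + 30 + 31 + 30 + 31 + 31 + 28 + 31 + 30 + 31 + 30 + 31 + 28 = 1156.

1156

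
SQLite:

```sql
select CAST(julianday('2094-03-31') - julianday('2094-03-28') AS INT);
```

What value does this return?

Both dates are in March 2094: 31 − 28 = 3.

3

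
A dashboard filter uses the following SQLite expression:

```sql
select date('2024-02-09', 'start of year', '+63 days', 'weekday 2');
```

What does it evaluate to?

2024-03-05

`start of year` rewinds 2024-02-09 to 2024-01-01.
Applying '+63 days' to 2024-01-01: counting 63 days forward gives 2024-03-04.
`weekday 2` advances to the next Tuesday; 2024-03-04 is a Monday, so it moves forward to 2024-03-05.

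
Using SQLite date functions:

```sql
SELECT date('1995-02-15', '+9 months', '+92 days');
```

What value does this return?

Adding +9 months to 1995-02-15 gives 1995-11-15.
Applying '+92 days' to 1995-11-15: counting 92 days forward gives 1996-02-15.

1996-02-15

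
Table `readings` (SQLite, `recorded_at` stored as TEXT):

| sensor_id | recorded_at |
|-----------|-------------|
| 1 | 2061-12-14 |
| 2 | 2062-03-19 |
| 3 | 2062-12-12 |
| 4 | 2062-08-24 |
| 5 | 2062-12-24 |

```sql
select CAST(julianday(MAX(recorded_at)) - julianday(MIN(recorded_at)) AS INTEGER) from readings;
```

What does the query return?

375

MIN = 2061-12-14, MAX = 2062-12-24.
17 days remain in December 2061 after the 14th (31 − 14).
Full months from January 2062 through November 2062 contribute their day counts.
Then 24 days into December 2062.
Total: 17 + 31 + 28 + 31 + 30 + 31 + 30 + 31 + 31 + 30 + 31 + 30 + 24 = 375.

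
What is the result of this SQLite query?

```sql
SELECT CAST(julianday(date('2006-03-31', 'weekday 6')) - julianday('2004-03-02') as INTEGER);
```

760

`weekday 6` advances to the next Saturday; 2006-03-31 is a Friday, so it moves forward to 2006-04-01.
29 days remain in March 2004 after the 2nd (31 − 2).
Full months from April 2004 through March 2006 contribute their day counts.
Then 1 day into April 2006.
Total: 29 + 30 + 31 + 30 + 31 + 31 + 30 + 31 + 30 + 31 + 31 + 28 + 31 + 30 + 31 + 30 + 31 + 31 + 30 + 31 + 30 + 31 + 31 + 28 + 31 + 1 = 760.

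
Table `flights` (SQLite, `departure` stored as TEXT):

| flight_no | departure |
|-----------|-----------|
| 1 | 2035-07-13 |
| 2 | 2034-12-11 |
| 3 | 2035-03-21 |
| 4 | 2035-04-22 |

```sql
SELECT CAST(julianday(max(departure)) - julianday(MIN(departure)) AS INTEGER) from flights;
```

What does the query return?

MIN = 2034-12-11, MAX = 2035-07-13.
20 days remain in December 2034 after the 11th (31 − 11).
Full months from January 2035 through June 2035 contribute their day counts.
Then 13 days into July 2035.
Total: 20 + 31 + 28 + 31 + 30 + 31 + 30 + 13 = 214.

214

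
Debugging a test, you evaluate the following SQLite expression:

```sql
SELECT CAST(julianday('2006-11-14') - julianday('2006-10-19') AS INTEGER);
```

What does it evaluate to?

12 days remain in October 2006 after the 19th (31 − 19).
Then 14 days into November 2006.
Total: 12 + 14 = 26.

26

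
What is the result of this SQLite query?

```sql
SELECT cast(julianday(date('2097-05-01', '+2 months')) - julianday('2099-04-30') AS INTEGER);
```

-668

Adding +2 months to 2097-05-01 gives 2097-07-01.
30 days remain in July 2097 after the 1st (31 − 1).
Full months from August 2097 through March 2099 contribute their day counts.
Then 30 days into April 2099.
Total: 30 + 31 + 30 + 31 + 30 + 31 + 31 + 28 + 31 + 30 + 31 + 30 + 31 + 31 + 30 + 31 + 30 + 31 + 31 + 28 + 31 + 30 = 668.
The subtraction is earlier − later, so the result is −668 → -668.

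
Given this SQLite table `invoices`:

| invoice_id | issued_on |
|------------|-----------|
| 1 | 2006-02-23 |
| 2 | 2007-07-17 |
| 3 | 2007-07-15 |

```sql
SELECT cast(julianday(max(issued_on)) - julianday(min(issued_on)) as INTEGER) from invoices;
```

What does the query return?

MIN = 2006-02-23, MAX = 2007-07-17.
5 days remain in February 2006 after the 23rd (28 − 23).
Full months from March 2006 through June 2007 contribute their day counts.
Then 17 days into July 2007.
Total: 5 + 31 + 30 + 31 + 30 + 31 + 31 + 30 + 31 + 30 + 31 + 31 + 28 + 31 + 30 + 31 + 30 + 17 = 509.

509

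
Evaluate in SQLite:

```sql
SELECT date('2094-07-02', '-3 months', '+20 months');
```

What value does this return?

Adding -3 months to 2094-07-02 gives 2094-04-02.
Adding +20 months to 2094-04-02 gives 2095-12-02.

2095-12-02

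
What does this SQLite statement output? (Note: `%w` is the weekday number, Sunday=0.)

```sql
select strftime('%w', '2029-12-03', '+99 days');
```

First apply '+99 days': 2029-12-03 → 2030-03-12.
2030-03-12 is a Tuesday; with Sunday=0 that is 2.

2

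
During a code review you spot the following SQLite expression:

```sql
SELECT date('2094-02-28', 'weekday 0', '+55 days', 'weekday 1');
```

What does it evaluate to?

`weekday 0` advances to the next Sunday; 2094-02-28 is already a Sunday, so it stays at 2094-02-28.
Applying '+55 days' to 2094-02-28: counting 55 days forward gives 2094-04-24.
`weekday 1` advances to the next Monday; 2094-04-24 is a Saturday, so it moves forward to 2094-04-26.

2094-04-26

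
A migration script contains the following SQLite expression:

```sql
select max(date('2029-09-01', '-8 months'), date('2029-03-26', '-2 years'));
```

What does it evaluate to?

date('2029-09-01', '-8 months') → 2029-01-01.
date('2029-03-26', '-2 years') → 2027-03-26.
Later of the two is 2029-01-01.

2029-01-01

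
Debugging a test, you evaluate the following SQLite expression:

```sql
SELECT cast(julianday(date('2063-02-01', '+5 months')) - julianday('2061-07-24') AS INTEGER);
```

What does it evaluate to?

Adding +5 months to 2063-02-01 gives 2063-07-01.
7 days remain in July 2061 after the 24th (31 − 24).
Full months from August 2061 through June 2063 contribute their day counts.
Then 1 day into July 2063.
Total: 7 + 31 + 30 + 31 + 30 + 31 + 31 + 28 + 31 + 30 + 31 + 30 + 31 + 31 + 30 + 31 + 30 + 31 + 31 + 28 + 31 + 30 + 31 + 30 + 1 = 707.

707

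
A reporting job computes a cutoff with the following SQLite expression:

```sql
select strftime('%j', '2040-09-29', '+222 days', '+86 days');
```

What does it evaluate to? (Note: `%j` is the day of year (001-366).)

First apply '+222 days', '+86 days': 2040-09-29 → 2041-08-03.
Day-of-year for 2041-08-03: days since 2041-01-01 inclusive = 215, zero-padded to 215.

215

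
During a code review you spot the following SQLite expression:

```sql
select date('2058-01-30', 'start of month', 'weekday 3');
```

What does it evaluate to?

2058-01-02

`start of month` rewinds 2058-01-30 to 2058-01-01.
`weekday 3` advances to the next Wednesday; 2058-01-01 is a Tuesday, so it moves forward to 2058-01-02.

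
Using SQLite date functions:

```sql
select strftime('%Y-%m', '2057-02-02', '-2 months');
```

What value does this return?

2056-12

First apply '-2 months': 2057-02-02 → 2056-12-02.
`%Y-%m` extracts the year-month: 2056-12.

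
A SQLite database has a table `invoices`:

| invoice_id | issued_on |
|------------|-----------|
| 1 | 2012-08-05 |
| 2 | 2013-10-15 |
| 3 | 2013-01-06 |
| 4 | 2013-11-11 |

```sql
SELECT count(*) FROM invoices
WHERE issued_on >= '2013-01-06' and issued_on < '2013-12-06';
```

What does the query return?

Rows in [2013-01-06, 2013-12-06): 2013-10-15, 2013-01-06, 2013-11-11 → 3 rows.

3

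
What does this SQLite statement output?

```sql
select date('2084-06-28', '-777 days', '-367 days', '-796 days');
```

Applying '-777 days' to 2084-06-28: counting 777 days back gives 2082-05-13.
Applying '-367 days' to 2082-05-13: counting 367 days back gives 2081-05-11.
Applying '-796 days' to 2081-05-11: counting 796 days back gives 2079-03-07.

2079-03-07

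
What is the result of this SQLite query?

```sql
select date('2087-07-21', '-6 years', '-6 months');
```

2081-01-21

Adding -6 years to 2087-07-21 gives 2081-07-21.
Adding -6 months to 2081-07-21 gives 2081-01-21.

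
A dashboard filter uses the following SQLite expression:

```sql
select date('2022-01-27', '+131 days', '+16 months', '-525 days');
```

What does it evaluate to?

Applying '+131 days' to 2022-01-27: counting 131 days forward gives 2022-06-07.
Adding +16 months to 2022-06-07 gives 2023-10-07.
Applying '-525 days' to 2023-10-07: counting 525 days back gives 2022-04-30.

2022-04-30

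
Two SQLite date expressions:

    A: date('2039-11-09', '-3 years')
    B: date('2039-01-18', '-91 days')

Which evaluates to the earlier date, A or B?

A

A = 2036-11-09.
B = 2038-10-19.
A is earlier.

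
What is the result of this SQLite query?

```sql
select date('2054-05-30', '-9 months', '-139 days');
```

2053-04-13

Adding -9 months to 2054-05-30 gives 2053-08-30.
Applying '-139 days' to 2053-08-30: counting 139 days back gives 2053-04-13.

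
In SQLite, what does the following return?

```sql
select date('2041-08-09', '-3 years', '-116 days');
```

2038-04-15

Adding -3 years to 2041-08-09 gives 2038-08-09.
Applying '-116 days' to 2038-08-09: counting 116 days back gives 2038-04-15.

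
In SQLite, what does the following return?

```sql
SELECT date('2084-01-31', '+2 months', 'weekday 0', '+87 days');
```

2084-06-28

Adding +2 months to 2084-01-31 gives 2084-03-31.
`weekday 0` advances to the next Sunday; 2084-03-31 is a Friday, so it moves forward to 2084-04-02.
Applying '+87 days' to 2084-04-02: counting 87 days forward gives 2084-06-28.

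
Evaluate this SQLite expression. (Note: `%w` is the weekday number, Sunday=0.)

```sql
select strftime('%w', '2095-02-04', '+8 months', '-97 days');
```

First apply '+8 months', '-97 days': 2095-02-04 → 2095-06-29.
2095-06-29 is a Wednesday; with Sunday=0 that is 3.

3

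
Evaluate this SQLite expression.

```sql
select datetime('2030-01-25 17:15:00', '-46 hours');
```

2030-01-23 19:15:00

-46 hours from 2030-01-25 17:15:00 is 2030-01-23 19:15:00 (crosses midnight).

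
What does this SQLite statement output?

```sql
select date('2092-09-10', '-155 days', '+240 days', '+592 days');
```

2094-07-19

Applying '-155 days' to 2092-09-10: counting 155 days back gives 2092-04-08.
Applying '+240 days' to 2092-04-08: counting 240 days forward gives 2092-12-04.
Applying '+592 days' to 2092-12-04: counting 592 days forward gives 2094-07-19.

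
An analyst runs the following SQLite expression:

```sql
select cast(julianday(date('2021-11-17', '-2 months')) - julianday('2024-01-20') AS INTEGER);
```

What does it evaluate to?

Adding -2 months to 2021-11-17 gives 2021-09-17.
13 days remain in September 2021 after the 17th (30 − 17).
Full months from October 2021 through December 2023 contribute their day counts.
Then 20 days into January 2024.
Total: 13 + 31 + 30 + 31 + 31 + 28 + 31 + 30 + 31 + 30 + 31 + 31 + 30 + 31 + 30 + 31 + 31 + 28 + 31 + 30 + 31 + 30 + 31 + 31 + 30 + 31 + 30 + 31 + 20 = 855.
The subtraction is earlier − later, so the result is −855 → -855.

-855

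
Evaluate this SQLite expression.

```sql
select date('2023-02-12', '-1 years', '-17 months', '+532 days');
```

2022-02-26

Adding -1 year to 2023-02-12 gives 2022-02-12.
Adding -17 months to 2022-02-12 gives 2020-09-12.
Applying '+532 days' to 2020-09-12: counting 532 days forward gives 2022-02-26.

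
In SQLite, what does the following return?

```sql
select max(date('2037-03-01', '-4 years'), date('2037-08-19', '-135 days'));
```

date('2037-03-01', '-4 years') → 2033-03-01.
date('2037-08-19', '-135 days') → 2037-04-06.
Later of the two is 2037-04-06.

2037-04-06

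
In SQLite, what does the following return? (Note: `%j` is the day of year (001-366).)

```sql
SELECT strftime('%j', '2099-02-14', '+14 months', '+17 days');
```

First apply '+14 months', '+17 days': 2099-02-14 → 2100-05-01.
Day-of-year for 2100-05-01: days since 2100-01-01 inclusive = 121, zero-padded to 121.

121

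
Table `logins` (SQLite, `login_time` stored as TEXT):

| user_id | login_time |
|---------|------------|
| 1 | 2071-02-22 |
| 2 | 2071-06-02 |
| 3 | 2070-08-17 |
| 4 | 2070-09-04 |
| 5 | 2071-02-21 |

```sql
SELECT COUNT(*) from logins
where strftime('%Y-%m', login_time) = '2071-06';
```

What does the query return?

Rows with year-month 2071-06: 2071-06-02 → 1.

1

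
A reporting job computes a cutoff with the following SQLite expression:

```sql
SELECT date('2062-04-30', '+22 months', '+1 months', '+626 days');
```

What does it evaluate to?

Adding +22 months to 2062-04-30 targets 2064-02-30. February 2064 has only 29 days, so SQLite normalizes the 1-day overflow forward to 2064-03-01.
Adding +1 month to 2064-03-01 gives 2064-04-01.
Applying '+626 days' to 2064-04-01: counting 626 days forward gives 2065-12-18.

2065-12-18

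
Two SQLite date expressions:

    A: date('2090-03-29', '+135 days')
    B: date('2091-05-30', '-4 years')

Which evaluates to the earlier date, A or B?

A = 2090-08-11.
B = 2087-05-30.
B is earlier.

B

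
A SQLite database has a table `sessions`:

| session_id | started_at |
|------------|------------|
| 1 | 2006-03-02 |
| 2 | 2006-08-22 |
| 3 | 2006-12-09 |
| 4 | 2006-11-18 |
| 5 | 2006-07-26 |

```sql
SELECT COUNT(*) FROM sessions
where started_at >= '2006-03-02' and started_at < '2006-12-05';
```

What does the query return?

4

Rows in [2006-03-02, 2006-12-05): 2006-03-02, 2006-08-22, 2006-11-18, 2006-07-26 → 4 rows.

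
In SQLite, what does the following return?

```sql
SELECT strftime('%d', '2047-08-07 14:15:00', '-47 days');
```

21

First apply '-47 days': 2047-08-07 14:15:00 → 2047-06-21 14:15:00.
`%d` extracts the 2-digit day of month: 21.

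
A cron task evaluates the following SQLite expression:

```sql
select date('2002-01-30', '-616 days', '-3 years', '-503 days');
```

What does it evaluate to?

1996-01-07

Applying '-616 days' to 2002-01-30: counting 616 days back gives 2000-05-24.
Adding -3 years to 2000-05-24 gives 1997-05-24.
Applying '-503 days' to 1997-05-24: counting 503 days back gives 1996-01-07.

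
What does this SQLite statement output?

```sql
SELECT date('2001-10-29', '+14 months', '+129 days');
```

2003-05-07

Adding +14 months to 2001-10-29 gives 2002-12-29.
Applying '+129 days' to 2002-12-29: counting 129 days forward gives 2003-05-07.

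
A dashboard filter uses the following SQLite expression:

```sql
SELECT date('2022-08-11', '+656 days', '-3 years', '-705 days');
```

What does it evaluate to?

Applying '+656 days' to 2022-08-11: counting 656 days forward gives 2024-05-28.
Adding -3 years to 2024-05-28 gives 2021-05-28.
Applying '-705 days' to 2021-05-28: counting 705 days back gives 2019-06-23.

2019-06-23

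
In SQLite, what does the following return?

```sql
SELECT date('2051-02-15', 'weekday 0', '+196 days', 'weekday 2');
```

2051-09-05

`weekday 0` advances to the next Sunday; 2051-02-15 is a Wednesday, so it moves forward to 2051-02-19.
Applying '+196 days' to 2051-02-19: counting 196 days forward gives 2051-09-03.
`weekday 2` advances to the next Tuesday; 2051-09-03 is a Sunday, so it moves forward to 2051-09-05.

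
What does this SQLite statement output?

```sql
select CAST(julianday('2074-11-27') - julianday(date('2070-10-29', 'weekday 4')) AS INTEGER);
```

`weekday 4` advances to the next Thursday; 2070-10-29 is a Wednesday, so it moves forward to 2070-10-30.
1 day remains in October 2070 after the 30th (31 − 30).
Full months from November 2070 through October 2074 contribute their day counts.
Then 27 days into November 2074.
Total: 1 + 30 + 31 + 31 + 28 + 31 + 30 + 31 + 30 + 31 + 31 + 30 + 31 + 30 + 31 + 31 + 29 + 31 + 30 + 31 + 30 + 31 + 31 + 30 + 31 + 30 + 31 + 31 + 28 + 31 + 30 + 31 + 30 + 31 + 31 + 30 + 31 + 30 + 31 + 31 + 28 + 31 + 30 + 31 + 30 + 31 + 31 + 30 + 31 + 27 = 1489.

1489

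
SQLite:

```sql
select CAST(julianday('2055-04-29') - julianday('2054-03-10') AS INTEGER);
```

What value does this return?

21 days remain in March 2054 after the 10th (31 − 10).
Full months from April 2054 through March 2055 contribute their day counts.
Then 29 days into April 2055.
Total: 21 + 30 + 31 + 30 + 31 + 31 + 30 + 31 + 30 + 31 + 31 + 28 + 31 + 29 = 415.

415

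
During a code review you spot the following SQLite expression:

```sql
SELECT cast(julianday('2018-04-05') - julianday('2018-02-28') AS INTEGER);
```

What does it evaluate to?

36

0 days remain in February 2018 after the 28th (28 − 28).
March 2018: 31 days.
Then 5 days into April 2018.
Total: 0 + 31 + 5 = 36.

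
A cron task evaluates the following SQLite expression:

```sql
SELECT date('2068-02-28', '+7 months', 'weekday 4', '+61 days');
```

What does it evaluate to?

2068-12-04

Adding +7 months to 2068-02-28 gives 2068-09-28.
`weekday 4` advances to the next Thursday; 2068-09-28 is a Friday, so it moves forward to 2068-10-04.
Applying '+61 days' to 2068-10-04: counting 61 days forward gives 2068-12-04.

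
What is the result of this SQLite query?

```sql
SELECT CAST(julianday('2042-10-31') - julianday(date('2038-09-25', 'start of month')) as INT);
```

1521

`start of month` rewinds 2038-09-25 to 2038-09-01.
29 days remain in September 2038 after the 1st (30 − 1).
Full months from October 2038 through September 2042 contribute their day counts.
Then 31 days into October 2042.
Total: 29 + 31 + 30 + 31 + 31 + 28 + 31 + 30 + 31 + 30 + 31 + 31 + 30 + 31 + 30 + 31 + 31 + 29 + 31 + 30 + 31 + 30 + 31 + 31 + 30 + 31 + 30 + 31 + 31 + 28 + 31 + 30 + 31 + 30 + 31 + 31 + 30 + 31 + 30 + 31 + 31 + 28 + 31 + 30 + 31 + 30 + 31 + 31 + 30 + 31 = 1521.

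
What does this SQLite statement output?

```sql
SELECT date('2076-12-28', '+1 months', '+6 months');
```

2077-07-28

Adding +1 month to 2076-12-28 gives 2077-01-28.
Adding +6 months to 2077-01-28 gives 2077-07-28.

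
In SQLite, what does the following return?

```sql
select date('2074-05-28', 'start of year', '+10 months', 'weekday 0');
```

`start of year` rewinds 2074-05-28 to 2074-01-01.
Adding +10 months to 2074-01-01 gives 2074-11-01.
`weekday 0` advances to the next Sunday; 2074-11-01 is a Thursday, so it moves forward to 2074-11-04.

2074-11-04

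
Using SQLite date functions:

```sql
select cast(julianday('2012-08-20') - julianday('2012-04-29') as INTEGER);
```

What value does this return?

1 day remains in April 2012 after the 29th (30 − 29).
May 2012: 31 days.
June 2012: 30 days.
July 2012: 31 days.
Then 20 days into August 2012.
Total: 1 + 31 + 30 + 31 + 20 = 113.

113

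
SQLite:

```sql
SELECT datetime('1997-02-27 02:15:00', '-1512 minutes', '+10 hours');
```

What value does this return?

1512 minutes = 25h 12m; -1512 minutes from 1997-02-27 02:15:00 is 1997-02-26 01:03:00 (crosses midnight).
+10 hours from 1997-02-26 01:03:00 is 1997-02-26 11:03:00.

1997-02-26 11:03:00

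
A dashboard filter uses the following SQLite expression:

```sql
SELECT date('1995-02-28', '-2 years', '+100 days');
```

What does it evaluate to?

1993-06-08

Adding -2 years to 1995-02-28 gives 1993-02-28.
Applying '+100 days' to 1993-02-28: counting 100 days forward gives 1993-06-08.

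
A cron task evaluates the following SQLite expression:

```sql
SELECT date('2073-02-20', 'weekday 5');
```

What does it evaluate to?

2073-02-24

`weekday 5` advances to the next Friday; 2073-02-20 is a Monday, so it moves forward to 2073-02-24.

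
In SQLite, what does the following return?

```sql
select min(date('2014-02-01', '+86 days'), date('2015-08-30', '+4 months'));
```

date('2014-02-01', '+86 days') → 2014-04-28.
date('2015-08-30', '+4 months') → 2015-12-30.
Earlier of the two is 2014-04-28.

2014-04-28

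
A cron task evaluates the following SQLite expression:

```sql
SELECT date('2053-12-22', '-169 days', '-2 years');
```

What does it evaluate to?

2051-07-06

Applying '-169 days' to 2053-12-22: counting 169 days back gives 2053-07-06.
Adding -2 years to 2053-07-06 gives 2051-07-06.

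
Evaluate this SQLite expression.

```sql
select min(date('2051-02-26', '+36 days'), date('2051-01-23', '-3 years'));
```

date('2051-02-26', '+36 days') → 2051-04-03.
date('2051-01-23', '-3 years') → 2048-01-23.
Earlier of the two is 2048-01-23.

2048-01-23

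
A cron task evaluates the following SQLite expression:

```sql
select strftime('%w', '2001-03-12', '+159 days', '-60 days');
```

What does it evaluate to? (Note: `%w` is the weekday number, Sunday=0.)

First apply '+159 days', '-60 days': 2001-03-12 → 2001-06-19.
2001-06-19 is a Tuesday; with Sunday=0 that is 2.

2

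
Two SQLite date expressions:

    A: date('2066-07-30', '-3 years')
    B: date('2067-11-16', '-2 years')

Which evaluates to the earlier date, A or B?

A

A = 2063-07-30.
B = 2065-11-16.
A is earlier.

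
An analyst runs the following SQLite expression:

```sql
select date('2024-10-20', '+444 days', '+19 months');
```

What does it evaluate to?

Applying '+444 days' to 2024-10-20: counting 444 days forward gives 2026-01-07.
Adding +19 months to 2026-01-07 gives 2027-08-07.

2027-08-07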